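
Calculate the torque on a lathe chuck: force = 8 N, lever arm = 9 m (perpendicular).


Given: F = 8 N, r = 9 m, angle = 90 deg (perpendicular)
Using tau = F * r * sin(90)
sin(90) = 1
tau = 8 * 9 * 1
tau = 72 Nm

72 Nm


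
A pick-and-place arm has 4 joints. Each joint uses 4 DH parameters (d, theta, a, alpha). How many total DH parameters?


Given: 4 joints, 4 DH parameters per joint (d, theta, a, alpha)
Total DH parameters = number_of_joints * 4
Total = 4 * 4
Total = 16

16


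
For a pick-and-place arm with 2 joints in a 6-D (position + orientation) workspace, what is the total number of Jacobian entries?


Given: task space dimension = 6, joints = 2
Jacobian is a 6 x 2 matrix
Total entries = rows * columns
Total = 6 * 2
Total = 12

12


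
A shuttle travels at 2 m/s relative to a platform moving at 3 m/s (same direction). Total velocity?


Given: object velocity = 2 m/s, platform velocity = 3 m/s (same direction)
Using classical velocity addition: v_total = v_object + v_platform
v_total = 2 + 3
v_total = 5 m/s

5 m/s


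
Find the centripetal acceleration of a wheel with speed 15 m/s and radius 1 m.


Given: v = 15 m/s, r = 1 m
Using a_c = v^2 / r
a_c = 15^2 / 1
a_c = 225 / 1
a_c = 225 m/s^2

225 m/s^2


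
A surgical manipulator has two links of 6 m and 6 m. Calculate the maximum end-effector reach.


Given: L1 = 6 m, L2 = 6 m
For a 2-link planar arm, max reach = L1 + L2 (fully extended)
Max reach = 6 + 6
Max reach = 12 m

12 m


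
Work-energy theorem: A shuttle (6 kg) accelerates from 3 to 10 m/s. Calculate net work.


Given: m = 6 kg, v0 = 3 m/s, v = 10 m/s
Using W = (1/2)*m*(v^2 - v0^2)
v^2 = 10^2 = 100
v0^2 = 3^2 = 9
v^2 - v0^2 = 100 - 9 = 91
W = (1/2)*6*91 = 273 J

273 J


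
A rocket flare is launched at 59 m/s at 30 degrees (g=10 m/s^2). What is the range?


Given: v0 = 59 m/s, theta = 30 deg, g = 10 m/s^2
sin(2*30) = sin(60) = sqrt(3)/2
Using R = v0^2 * sin(2*theta) / g
R = 59^2 * (sqrt(3)/2) / 10
R = 3481 * sqrt(3) / 20
R = 3481/20*sqrt(3) m

3481/20*sqrt(3) m


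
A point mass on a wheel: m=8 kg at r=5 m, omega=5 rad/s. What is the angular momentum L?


Given: m = 8 kg, r = 5 m, omega = 5 rad/s
For a point mass: I = m*r^2
I = 8*5^2 = 8*25 = 200
L = I*omega = 200*5
L = 1000 kg*m^2/s

1000 kg*m^2/s


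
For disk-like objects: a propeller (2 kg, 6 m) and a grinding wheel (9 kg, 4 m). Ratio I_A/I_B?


Given: M1=2 kg, R1=6 m, M2=9 kg, R2=4 m
For a disk: I = (1/2)*M*R^2, so I_A/I_B = (M1*R1^2)/(M2*R2^2)
M1*R1^2 = 2*36 = 72
M2*R2^2 = 9*16 = 144
I_A/I_B = 72/144 = 1/2

1/2


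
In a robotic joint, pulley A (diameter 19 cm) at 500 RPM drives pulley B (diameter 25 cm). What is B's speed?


Given: D1 = 19 cm, w1 = 500 RPM, D2 = 25 cm
Using D1*w1 = D2*w2
w2 = D1*w1 / D2
w2 = 19*500 / 25
w2 = 9500 / 25
w2 = 380 RPM

380 RPM


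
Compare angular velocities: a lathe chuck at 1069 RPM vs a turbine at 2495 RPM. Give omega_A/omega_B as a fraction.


Given: RPM_A = 1069, RPM_B = 2495
omega = 2*pi*RPM/60, so omega_A/omega_B = RPM_A / RPM_B
omega_A/omega_B = 1069 / 2495
omega_A/omega_B = 1069/2495

1069/2495


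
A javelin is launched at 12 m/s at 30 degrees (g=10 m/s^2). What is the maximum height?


Given: v0 = 12 m/s, theta = 30 deg, g = 10 m/s^2
sin^2(30) = 1/4
Using H = v0^2 * sin^2(theta) / (2*g)
H = 12^2 * 1/4 / (2*10)
H = 144 * 1/4 / 20
H = 36 / 20
H = 9/5 m

9/5 m


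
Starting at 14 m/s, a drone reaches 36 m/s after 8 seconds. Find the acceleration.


Given: initial velocity v0 = 14 m/s, final velocity v = 36 m/s, time t = 8 s
Using a = (v - v0) / t
a = (36 - 14) / 8
a = 22 / 8
a = 11/4 m/s^2

11/4 m/s^2


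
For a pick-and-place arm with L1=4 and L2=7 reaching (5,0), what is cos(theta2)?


Given: L1 = 4, L2 = 7, target (x, y) = (5, 0)
Using cos(theta2) = (x^2 + y^2 - L1^2 - L2^2) / (2*L1*L2)
x^2 + y^2 = 5^2 + 0 = 25
L1^2 + L2^2 = 16 + 49 = 65
Numerator = 25 - 65 = -40
Denominator = 2*4*7 = 56
cos(theta2) = -40/56 = -5/7

-5/7


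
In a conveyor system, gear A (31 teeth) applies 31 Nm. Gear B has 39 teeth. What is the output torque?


Given: N1 = 31, N2 = 39, T1 = 31 Nm
Using T2/T1 = N2/N1
T2 = T1 * N2 / N1
T2 = 31 * 39 / 31
T2 = 1209 / 31
T2 = 39 Nm

39 Nm


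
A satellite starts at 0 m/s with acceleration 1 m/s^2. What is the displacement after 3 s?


Given: v0 = 0 m/s, a = 1 m/s^2, t = 3 s
Using s = v0*t + (1/2)*a*t^2
s = 0*3 + (1/2)*1*3^2
s = 0 + (1/2)*9
s = 0 + 9/2
s = 9/2

9/2 m


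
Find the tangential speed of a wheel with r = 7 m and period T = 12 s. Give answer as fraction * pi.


Given: radius r = 7 m, period T = 12 s
Using v = 2*pi*r / T
v = 2*pi*7 / 12
v = 14*pi / 12
v = 7/6*pi m/s

7/6*pi m/s


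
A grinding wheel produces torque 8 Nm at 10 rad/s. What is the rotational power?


Given: tau = 8 Nm, omega = 10 rad/s
Using P = tau * omega
P = 8 * 10
P = 80 W

80 W


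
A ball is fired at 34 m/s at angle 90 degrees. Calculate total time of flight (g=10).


Given: v0 = 34 m/s, theta = 90 deg, g = 10 m/s^2
sin(90) = 1
Using T = 2*v0*sin(theta) / g
T = 2*34*1 / 10
T = 68 / 10
T = 34/5 s

34/5 s


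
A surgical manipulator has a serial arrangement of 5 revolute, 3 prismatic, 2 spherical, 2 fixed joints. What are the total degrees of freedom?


Given: serial robot with 5 revolute, 3 prismatic, 2 spherical, 2 fixed joints
DOF contribution per joint type: revolute=1, prismatic=1, spherical=3, fixed=0
DOF = 5*1 + 3*1 + 2*3 + 2*0
DOF = 14

14


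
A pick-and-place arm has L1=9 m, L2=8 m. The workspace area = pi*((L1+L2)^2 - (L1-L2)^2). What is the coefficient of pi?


Given: L1 = 9, L2 = 8
(L1+L2)^2 = (17)^2 = 289
(L1-L2)^2 = (1)^2 = 1
Difference = 289 - 1 = 288
This equals 4*L1*L2 = 4*9*8 = 288
Workspace area = 288*pi

288


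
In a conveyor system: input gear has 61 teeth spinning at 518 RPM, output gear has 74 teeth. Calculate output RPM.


Given: N1 = 61 teeth, w1 = 518 RPM, N2 = 74 teeth
Using N1*w1 = N2*w2
w2 = N1*w1 / N2
w2 = 61*518 / 74
w2 = 31598 / 74
w2 = 427 RPM

427 RPM


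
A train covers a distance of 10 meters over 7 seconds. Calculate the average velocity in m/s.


Given: distance d = 10 m, time t = 7 s
Using v = d / t
v = 10 / 7
v = 10/7 m/s

10/7 m/s


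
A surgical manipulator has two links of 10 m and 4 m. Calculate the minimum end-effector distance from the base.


Given: L1 = 10 m, L2 = 4 m
For a 2-link planar arm, min reach = |L1 - L2| (second link folded back)
Min reach = |10 - 4|
Min reach = 6 m

6 m


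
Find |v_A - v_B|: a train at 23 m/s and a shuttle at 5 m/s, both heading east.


Given: v_A = 23 m/s east, v_B = 5 m/s east
Both move in the same direction; relative speed = |v_A - v_B|
|23 - 5| = |18|
= 18 m/s

18 m/s


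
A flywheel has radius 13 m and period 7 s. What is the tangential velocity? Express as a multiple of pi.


Given: radius r = 13 m, period T = 7 s
Using v = 2*pi*r / T
v = 2*pi*13 / 7
v = 26*pi / 7
v = 26/7*pi m/s

26/7*pi m/s


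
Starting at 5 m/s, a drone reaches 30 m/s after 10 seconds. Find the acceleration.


Given: initial velocity v0 = 5 m/s, final velocity v = 30 m/s, time t = 10 s
Using a = (v - v0) / t
a = (30 - 5) / 10
a = 25 / 10
a = 5/2 m/s^2

5/2 m/s^2


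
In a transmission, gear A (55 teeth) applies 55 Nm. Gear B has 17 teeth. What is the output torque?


Given: N1 = 55, N2 = 17, T1 = 55 Nm
Using T2/T1 = N2/N1
T2 = T1 * N2 / N1
T2 = 55 * 17 / 55
T2 = 935 / 55
T2 = 17 Nm

17 Nm


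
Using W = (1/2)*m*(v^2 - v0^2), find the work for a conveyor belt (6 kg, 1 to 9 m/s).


Given: m = 6 kg, v0 = 1 m/s, v = 9 m/s
Using W = (1/2)*m*(v^2 - v0^2)
v^2 = 9^2 = 81
v0^2 = 1^2 = 1
v^2 - v0^2 = 81 - 1 = 80
W = (1/2)*6*80 = 240 J

240 J


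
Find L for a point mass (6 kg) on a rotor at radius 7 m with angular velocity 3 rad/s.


Given: m = 6 kg, r = 7 m, omega = 3 rad/s
For a point mass: I = m*r^2
I = 6*7^2 = 6*49 = 294
L = I*omega = 294*3
L = 882 kg*m^2/s

882 kg*m^2/s


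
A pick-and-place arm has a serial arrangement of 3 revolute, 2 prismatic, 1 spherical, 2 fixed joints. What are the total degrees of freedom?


Given: serial robot with 3 revolute, 2 prismatic, 1 spherical, 2 fixed joints
DOF contribution per joint type: revolute=1, prismatic=1, spherical=3, fixed=0
DOF = 3*1 + 2*1 + 1*3 + 2*0
DOF = 8

8


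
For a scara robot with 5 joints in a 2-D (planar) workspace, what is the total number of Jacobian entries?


Given: task space dimension = 2, joints = 5
Jacobian is a 2 x 5 matrix
Total entries = rows * columns
Total = 2 * 5
Total = 10

10


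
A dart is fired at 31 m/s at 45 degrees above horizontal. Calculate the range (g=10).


Given: v0 = 31 m/s, theta = 45 deg, g = 10 m/s^2
sin(2*45) = sin(90) = 1
Using R = v0^2 * sin(2*theta) / g
R = 31^2 * 1 / 10
R = 961 / 10
R = 961/10 m

961/10 m


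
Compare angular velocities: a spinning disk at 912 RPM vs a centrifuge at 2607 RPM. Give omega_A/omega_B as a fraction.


Given: RPM_A = 912, RPM_B = 2607
omega = 2*pi*RPM/60, so omega_A/omega_B = RPM_A / RPM_B
omega_A/omega_B = 912 / 2607
omega_A/omega_B = 304/869

304/869


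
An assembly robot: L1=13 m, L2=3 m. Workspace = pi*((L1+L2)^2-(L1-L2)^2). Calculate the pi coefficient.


Given: L1 = 13, L2 = 3
(L1+L2)^2 = (16)^2 = 256
(L1-L2)^2 = (10)^2 = 100
Difference = 256 - 100 = 156
This equals 4*L1*L2 = 4*13*3 = 156
Workspace area = 156*pi

156


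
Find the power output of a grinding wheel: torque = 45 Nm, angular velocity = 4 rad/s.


Given: tau = 45 Nm, omega = 4 rad/s
Using P = tau * omega
P = 45 * 4
P = 180 W

180 W


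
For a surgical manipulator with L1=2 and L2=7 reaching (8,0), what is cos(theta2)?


Given: L1 = 2, L2 = 7, target (x, y) = (8, 0)
Using cos(theta2) = (x^2 + y^2 - L1^2 - L2^2) / (2*L1*L2)
x^2 + y^2 = 8^2 + 0 = 64
L1^2 + L2^2 = 4 + 49 = 53
Numerator = 64 - 53 = 11
Denominator = 2*2*7 = 28
cos(theta2) = 11/28 = 11/28

11/28


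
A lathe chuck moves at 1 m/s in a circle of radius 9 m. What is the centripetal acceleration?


Given: v = 1 m/s, r = 9 m
Using a_c = v^2 / r
a_c = 1^2 / 9
a_c = 1 / 9
a_c = 1/9 m/s^2

1/9 m/s^2


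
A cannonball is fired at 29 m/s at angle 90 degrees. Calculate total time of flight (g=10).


Given: v0 = 29 m/s, theta = 90 deg, g = 10 m/s^2
sin(90) = 1
Using T = 2*v0*sin(theta) / g
T = 2*29*1 / 10
T = 58 / 10
T = 29/5 s

29/5 s


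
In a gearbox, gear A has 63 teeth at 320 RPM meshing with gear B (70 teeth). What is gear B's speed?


Given: N1 = 63 teeth, w1 = 320 RPM, N2 = 70 teeth
Using N1*w1 = N2*w2
w2 = N1*w1 / N2
w2 = 63*320 / 70
w2 = 20160 / 70
w2 = 288 RPM

288 RPM


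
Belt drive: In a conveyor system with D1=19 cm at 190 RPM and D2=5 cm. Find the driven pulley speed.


Given: D1 = 19 cm, w1 = 190 RPM, D2 = 5 cm
Using D1*w1 = D2*w2
w2 = D1*w1 / D2
w2 = 19*190 / 5
w2 = 3610 / 5
w2 = 722 RPM

722 RPM


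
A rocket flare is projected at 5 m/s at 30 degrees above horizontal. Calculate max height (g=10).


Given: v0 = 5 m/s, theta = 30 deg, g = 10 m/s^2
sin^2(30) = 1/4
Using H = v0^2 * sin^2(theta) / (2*g)
H = 5^2 * 1/4 / (2*10)
H = 25 * 1/4 / 20
H = 25/4 / 20
H = 5/16 m

5/16 m


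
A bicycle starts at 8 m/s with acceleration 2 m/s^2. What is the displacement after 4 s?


Given: v0 = 8 m/s, a = 2 m/s^2, t = 4 s
Using s = v0*t + (1/2)*a*t^2
s = 8*4 + (1/2)*2*4^2
s = 32 + (1/2)*32
s = 32 + 16
s = 48

48 m


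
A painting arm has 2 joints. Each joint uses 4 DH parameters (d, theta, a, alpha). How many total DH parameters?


Given: 2 joints, 4 DH parameters per joint (d, theta, a, alpha)
Total DH parameters = number_of_joints * 4
Total = 2 * 4
Total = 8

8


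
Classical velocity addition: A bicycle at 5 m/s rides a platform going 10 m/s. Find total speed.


Given: object velocity = 5 m/s, platform velocity = 10 m/s (same direction)
Using classical velocity addition: v_total = v_object + v_platform
v_total = 5 + 10
v_total = 15 m/s

15 m/s


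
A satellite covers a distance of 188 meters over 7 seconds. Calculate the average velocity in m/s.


Given: distance d = 188 m, time t = 7 s
Using v = d / t
v = 188 / 7
v = 188/7 m/s

188/7 m/s


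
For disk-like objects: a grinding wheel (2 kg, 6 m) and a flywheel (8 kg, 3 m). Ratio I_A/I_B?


Given: M1=2 kg, R1=6 m, M2=8 kg, R2=3 m
For a disk: I = (1/2)*M*R^2, so I_A/I_B = (M1*R1^2)/(M2*R2^2)
M1*R1^2 = 2*36 = 72
M2*R2^2 = 8*9 = 72
I_A/I_B = 72/72 = 1

1


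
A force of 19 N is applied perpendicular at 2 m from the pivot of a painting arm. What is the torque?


Given: F = 19 N, r = 2 m, angle = 90 deg (perpendicular)
Using tau = F * r * sin(90)
sin(90) = 1
tau = 19 * 2 * 1
tau = 38 Nm

38 Nm


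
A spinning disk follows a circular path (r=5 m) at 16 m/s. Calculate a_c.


Given: v = 16 m/s, r = 5 m
Using a_c = v^2 / r
a_c = 16^2 / 5
a_c = 256 / 5
a_c = 256/5 m/s^2

256/5 m/s^2


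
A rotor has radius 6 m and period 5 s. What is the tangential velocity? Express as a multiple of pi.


Given: radius r = 6 m, period T = 5 s
Using v = 2*pi*r / T
v = 2*pi*6 / 5
v = 12*pi / 5
v = 12/5*pi m/s

12/5*pi m/s


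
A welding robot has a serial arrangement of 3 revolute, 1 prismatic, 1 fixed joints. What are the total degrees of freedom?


Given: serial robot with 3 revolute, 1 prismatic, 1 fixed joints
DOF contribution per joint type: revolute=1, prismatic=1, spherical=3, fixed=0
DOF = 3*1 + 1*1 + 1*0
DOF = 4

4


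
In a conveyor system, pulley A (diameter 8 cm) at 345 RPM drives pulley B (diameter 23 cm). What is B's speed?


Given: D1 = 8 cm, w1 = 345 RPM, D2 = 23 cm
Using D1*w1 = D2*w2
w2 = D1*w1 / D2
w2 = 8*345 / 23
w2 = 2760 / 23
w2 = 120 RPM

120 RPM


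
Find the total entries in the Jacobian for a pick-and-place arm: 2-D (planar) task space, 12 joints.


Given: task space dimension = 2, joints = 12
Jacobian is a 2 x 12 matrix
Total entries = rows * columns
Total = 2 * 12
Total = 24

24


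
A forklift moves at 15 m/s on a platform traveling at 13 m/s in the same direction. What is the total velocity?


Given: object velocity = 15 m/s, platform velocity = 13 m/s (same direction)
Using classical velocity addition: v_total = v_object + v_platform
v_total = 15 + 13
v_total = 28 m/s

28 m/s


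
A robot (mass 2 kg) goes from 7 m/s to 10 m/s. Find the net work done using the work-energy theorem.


Given: m = 2 kg, v0 = 7 m/s, v = 10 m/s
Using W = (1/2)*m*(v^2 - v0^2)
v^2 = 10^2 = 100
v0^2 = 7^2 = 49
v^2 - v0^2 = 100 - 49 = 51
W = (1/2)*2*51 = 51 J

51 J


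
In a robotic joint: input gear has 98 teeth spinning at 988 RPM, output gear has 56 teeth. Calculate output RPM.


Given: N1 = 98 teeth, w1 = 988 RPM, N2 = 56 teeth
Using N1*w1 = N2*w2
w2 = N1*w1 / N2
w2 = 98*988 / 56
w2 = 96824 / 56
w2 = 1729 RPM

1729 RPM


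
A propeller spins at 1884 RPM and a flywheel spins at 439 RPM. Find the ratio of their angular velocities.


Given: RPM_A = 1884, RPM_B = 439
omega = 2*pi*RPM/60, so omega_A/omega_B = RPM_A / RPM_B
omega_A/omega_B = 1884 / 439
omega_A/omega_B = 1884/439

1884/439


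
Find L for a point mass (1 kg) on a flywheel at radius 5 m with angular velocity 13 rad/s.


Given: m = 1 kg, r = 5 m, omega = 13 rad/s
For a point mass: I = m*r^2
I = 1*5^2 = 1*25 = 25
L = I*omega = 25*13
L = 325 kg*m^2/s

325 kg*m^2/s


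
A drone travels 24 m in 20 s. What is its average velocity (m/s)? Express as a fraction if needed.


Given: distance d = 24 m, time t = 20 s
Using v = d / t
v = 24 / 20
v = 6/5 m/s

6/5 m/s


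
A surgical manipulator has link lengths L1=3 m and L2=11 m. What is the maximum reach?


Given: L1 = 3 m, L2 = 11 m
For a 2-link planar arm, max reach = L1 + L2 (fully extended)
Max reach = 3 + 11
Max reach = 14 m

14 m


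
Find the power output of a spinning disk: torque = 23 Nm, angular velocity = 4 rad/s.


Given: tau = 23 Nm, omega = 4 rad/s
Using P = tau * omega
P = 23 * 4
P = 92 W

92 W


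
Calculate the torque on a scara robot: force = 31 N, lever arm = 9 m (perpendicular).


Given: F = 31 N, r = 9 m, angle = 90 deg (perpendicular)
Using tau = F * r * sin(90)
sin(90) = 1
tau = 31 * 9 * 1
tau = 279 Nm

279 Nm


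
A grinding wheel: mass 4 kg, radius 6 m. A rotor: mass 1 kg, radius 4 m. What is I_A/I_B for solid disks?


Given: M1=4 kg, R1=6 m, M2=1 kg, R2=4 m
For a disk: I = (1/2)*M*R^2, so I_A/I_B = (M1*R1^2)/(M2*R2^2)
M1*R1^2 = 4*36 = 144
M2*R2^2 = 1*16 = 16
I_A/I_B = 144/16 = 9

9


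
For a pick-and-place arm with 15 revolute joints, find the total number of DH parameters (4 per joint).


Given: 15 joints, 4 DH parameters per joint (d, theta, a, alpha)
Total DH parameters = number_of_joints * 4
Total = 15 * 4
Total = 60

60


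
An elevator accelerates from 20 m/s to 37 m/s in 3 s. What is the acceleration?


Given: initial velocity v0 = 20 m/s, final velocity v = 37 m/s, time t = 3 s
Using a = (v - v0) / t
a = (37 - 20) / 3
a = 17 / 3
a = 17/3 m/s^2

17/3 m/s^2


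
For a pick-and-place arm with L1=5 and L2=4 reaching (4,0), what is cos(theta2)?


Given: L1 = 5, L2 = 4, target (x, y) = (4, 0)
Using cos(theta2) = (x^2 + y^2 - L1^2 - L2^2) / (2*L1*L2)
x^2 + y^2 = 4^2 + 0 = 16
L1^2 + L2^2 = 25 + 16 = 41
Numerator = 16 - 41 = -25
Denominator = 2*5*4 = 40
cos(theta2) = -25/40 = -5/8

-5/8


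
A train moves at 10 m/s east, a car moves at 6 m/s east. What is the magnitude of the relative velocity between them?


Given: v_A = 10 m/s east, v_B = 6 m/s east
Both move in the same direction; relative speed = |v_A - v_B|
|10 - 6| = |4|
= 4 m/s

4 m/s


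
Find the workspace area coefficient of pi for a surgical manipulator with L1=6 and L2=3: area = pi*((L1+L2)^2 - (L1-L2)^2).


Given: L1 = 6, L2 = 3
(L1+L2)^2 = (9)^2 = 81
(L1-L2)^2 = (3)^2 = 9
Difference = 81 - 9 = 72
This equals 4*L1*L2 = 4*6*3 = 72
Workspace area = 72*pi

72


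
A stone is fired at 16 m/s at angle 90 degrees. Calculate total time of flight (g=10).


Given: v0 = 16 m/s, theta = 90 deg, g = 10 m/s^2
sin(90) = 1
Using T = 2*v0*sin(theta) / g
T = 2*16*1 / 10
T = 32 / 10
T = 16/5 s

16/5 s


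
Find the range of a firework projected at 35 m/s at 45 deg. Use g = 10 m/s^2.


Given: v0 = 35 m/s, theta = 45 deg, g = 10 m/s^2
sin(2*45) = sin(90) = 1
Using R = v0^2 * sin(2*theta) / g
R = 35^2 * 1 / 10
R = 1225 / 10
R = 245/2 m

245/2 m


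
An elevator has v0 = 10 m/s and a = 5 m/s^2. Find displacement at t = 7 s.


Given: v0 = 10 m/s, a = 5 m/s^2, t = 7 s
Using s = v0*t + (1/2)*a*t^2
s = 10*7 + (1/2)*5*7^2
s = 70 + (1/2)*245
s = 70 + 245/2
s = 385/2

385/2 m


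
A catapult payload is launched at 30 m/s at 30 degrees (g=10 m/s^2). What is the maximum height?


Given: v0 = 30 m/s, theta = 30 deg, g = 10 m/s^2
sin^2(30) = 1/4
Using H = v0^2 * sin^2(theta) / (2*g)
H = 30^2 * 1/4 / (2*10)
H = 900 * 1/4 / 20
H = 225 / 20
H = 45/4 m

45/4 m


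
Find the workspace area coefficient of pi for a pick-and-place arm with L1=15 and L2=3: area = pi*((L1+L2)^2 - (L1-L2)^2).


Given: L1 = 15, L2 = 3
(L1+L2)^2 = (18)^2 = 324
(L1-L2)^2 = (12)^2 = 144
Difference = 324 - 144 = 180
This equals 4*L1*L2 = 4*15*3 = 180
Workspace area = 180*pi

180


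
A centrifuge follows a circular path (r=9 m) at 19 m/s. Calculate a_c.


Given: v = 19 m/s, r = 9 m
Using a_c = v^2 / r
a_c = 19^2 / 9
a_c = 361 / 9
a_c = 361/9 m/s^2

361/9 m/s^2


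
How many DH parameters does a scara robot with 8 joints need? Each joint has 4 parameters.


Given: 8 joints, 4 DH parameters per joint (d, theta, a, alpha)
Total DH parameters = number_of_joints * 4
Total = 8 * 4
Total = 32

32


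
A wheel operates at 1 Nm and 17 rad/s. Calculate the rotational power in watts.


Given: tau = 1 Nm, omega = 17 rad/s
Using P = tau * omega
P = 1 * 17
P = 17 W

17 W


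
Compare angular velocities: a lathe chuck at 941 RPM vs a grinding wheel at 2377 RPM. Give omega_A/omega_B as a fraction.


Given: RPM_A = 941, RPM_B = 2377
omega = 2*pi*RPM/60, so omega_A/omega_B = RPM_A / RPM_B
omega_A/omega_B = 941 / 2377
omega_A/omega_B = 941/2377

941/2377


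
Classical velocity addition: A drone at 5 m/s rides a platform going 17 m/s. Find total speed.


Given: object velocity = 5 m/s, platform velocity = 17 m/s (same direction)
Using classical velocity addition: v_total = v_object + v_platform
v_total = 5 + 17
v_total = 22 m/s

22 m/s


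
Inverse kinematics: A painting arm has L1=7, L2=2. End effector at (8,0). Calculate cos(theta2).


Given: L1 = 7, L2 = 2, target (x, y) = (8, 0)
Using cos(theta2) = (x^2 + y^2 - L1^2 - L2^2) / (2*L1*L2)
x^2 + y^2 = 8^2 + 0 = 64
L1^2 + L2^2 = 49 + 4 = 53
Numerator = 64 - 53 = 11
Denominator = 2*7*2 = 28
cos(theta2) = 11/28 = 11/28

11/28


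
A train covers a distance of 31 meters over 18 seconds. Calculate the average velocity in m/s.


Given: distance d = 31 m, time t = 18 s
Using v = d / t
v = 31 / 18
v = 31/18 m/s

31/18 m/s


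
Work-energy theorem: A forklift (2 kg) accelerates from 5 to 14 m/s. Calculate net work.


Given: m = 2 kg, v0 = 5 m/s, v = 14 m/s
Using W = (1/2)*m*(v^2 - v0^2)
v^2 = 14^2 = 196
v0^2 = 5^2 = 25
v^2 - v0^2 = 196 - 25 = 171
W = (1/2)*2*171 = 171 J

171 J


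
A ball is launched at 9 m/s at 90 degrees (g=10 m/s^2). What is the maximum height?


Given: v0 = 9 m/s, theta = 90 deg, g = 10 m/s^2
sin^2(90) = 1
Using H = v0^2 * sin^2(theta) / (2*g)
H = 9^2 * 1 / (2*10)
H = 81 * 1 / 20
H = 81 / 20
H = 81/20 m

81/20 m


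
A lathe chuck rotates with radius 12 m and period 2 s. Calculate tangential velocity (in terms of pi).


Given: radius r = 12 m, period T = 2 s
Using v = 2*pi*r / T
v = 2*pi*12 / 2
v = 24*pi / 2
v = 12*pi m/s

12*pi m/s


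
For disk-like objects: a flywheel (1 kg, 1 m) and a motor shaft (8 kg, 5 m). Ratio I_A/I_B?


Given: M1=1 kg, R1=1 m, M2=8 kg, R2=5 m
For a disk: I = (1/2)*M*R^2, so I_A/I_B = (M1*R1^2)/(M2*R2^2)
M1*R1^2 = 1*1 = 1
M2*R2^2 = 8*25 = 200
I_A/I_B = 1/200 = 1/200

1/200


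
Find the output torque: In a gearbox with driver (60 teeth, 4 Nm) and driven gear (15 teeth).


Given: N1 = 60, N2 = 15, T1 = 4 Nm
Using T2/T1 = N2/N1
T2 = T1 * N2 / N1
T2 = 4 * 15 / 60
T2 = 60 / 60
T2 = 1 Nm

1 Nm


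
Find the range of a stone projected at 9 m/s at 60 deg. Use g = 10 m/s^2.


Given: v0 = 9 m/s, theta = 60 deg, g = 10 m/s^2
sin(2*60) = sin(120) = sqrt(3)/2
Using R = v0^2 * sin(2*theta) / g
R = 9^2 * (sqrt(3)/2) / 10
R = 81 * sqrt(3) / 20
R = 81/20*sqrt(3) m

81/20*sqrt(3) m


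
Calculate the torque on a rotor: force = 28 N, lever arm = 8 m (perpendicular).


Given: F = 28 N, r = 8 m, angle = 90 deg (perpendicular)
Using tau = F * r * sin(90)
sin(90) = 1
tau = 28 * 8 * 1
tau = 224 Nm

224 Nm


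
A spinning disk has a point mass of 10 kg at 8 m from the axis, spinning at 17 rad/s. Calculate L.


Given: m = 10 kg, r = 8 m, omega = 17 rad/s
For a point mass: I = m*r^2
I = 10*8^2 = 10*64 = 640
L = I*omega = 640*17
L = 10880 kg*m^2/s

10880 kg*m^2/s


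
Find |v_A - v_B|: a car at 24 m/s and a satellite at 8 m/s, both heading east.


Given: v_A = 24 m/s east, v_B = 8 m/s east
Both move in the same direction; relative speed = |v_A - v_B|
|24 - 8| = |16|
= 16 m/s

16 m/s


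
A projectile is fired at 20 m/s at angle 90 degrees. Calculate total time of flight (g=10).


Given: v0 = 20 m/s, theta = 90 deg, g = 10 m/s^2
sin(90) = 1
Using T = 2*v0*sin(theta) / g
T = 2*20*1 / 10
T = 40 / 10
T = 4 s

4 s


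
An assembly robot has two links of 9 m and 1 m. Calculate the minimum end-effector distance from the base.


Given: L1 = 9 m, L2 = 1 m
For a 2-link planar arm, min reach = |L1 - L2| (second link folded back)
Min reach = |9 - 1|
Min reach = 8 m

8 m


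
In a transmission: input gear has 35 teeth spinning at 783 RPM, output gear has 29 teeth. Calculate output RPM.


Given: N1 = 35 teeth, w1 = 783 RPM, N2 = 29 teeth
Using N1*w1 = N2*w2
w2 = N1*w1 / N2
w2 = 35*783 / 29
w2 = 27405 / 29
w2 = 945 RPM

945 RPM


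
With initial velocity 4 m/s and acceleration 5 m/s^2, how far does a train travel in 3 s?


Given: v0 = 4 m/s, a = 5 m/s^2, t = 3 s
Using s = v0*t + (1/2)*a*t^2
s = 4*3 + (1/2)*5*3^2
s = 12 + (1/2)*45
s = 12 + 45/2
s = 69/2

69/2 m


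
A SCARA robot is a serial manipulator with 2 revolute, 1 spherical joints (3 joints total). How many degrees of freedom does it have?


Given: serial robot with 2 revolute, 1 spherical joints
DOF contribution per joint type: revolute=1, prismatic=1, spherical=3, fixed=0
DOF = 2*1 + 1*3
DOF = 5

5


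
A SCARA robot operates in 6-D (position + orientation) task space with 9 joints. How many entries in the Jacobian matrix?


Given: task space dimension = 6, joints = 9
Jacobian is a 6 x 9 matrix
Total entries = rows * columns
Total = 6 * 9
Total = 54

54


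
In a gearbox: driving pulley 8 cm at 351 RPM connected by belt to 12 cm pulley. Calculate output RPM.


Given: D1 = 8 cm, w1 = 351 RPM, D2 = 12 cm
Using D1*w1 = D2*w2
w2 = D1*w1 / D2
w2 = 8*351 / 12
w2 = 2808 / 12
w2 = 234 RPM

234 RPM


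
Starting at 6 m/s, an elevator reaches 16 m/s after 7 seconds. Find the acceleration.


Given: initial velocity v0 = 6 m/s, final velocity v = 16 m/s, time t = 7 s
Using a = (v - v0) / t
a = (16 - 6) / 7
a = 10 / 7
a = 10/7 m/s^2

10/7 m/s^2


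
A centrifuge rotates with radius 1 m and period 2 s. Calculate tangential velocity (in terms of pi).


Given: radius r = 1 m, period T = 2 s
Using v = 2*pi*r / T
v = 2*pi*1 / 2
v = 2*pi / 2
v = 1*pi m/s

1*pi m/s


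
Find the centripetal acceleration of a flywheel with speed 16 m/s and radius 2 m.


Given: v = 16 m/s, r = 2 m
Using a_c = v^2 / r
a_c = 16^2 / 2
a_c = 256 / 2
a_c = 128 m/s^2

128 m/s^2


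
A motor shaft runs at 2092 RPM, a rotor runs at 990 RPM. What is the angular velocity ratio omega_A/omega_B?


Given: RPM_A = 2092, RPM_B = 990
omega = 2*pi*RPM/60, so omega_A/omega_B = RPM_A / RPM_B
omega_A/omega_B = 2092 / 990
omega_A/omega_B = 1046/495

1046/495


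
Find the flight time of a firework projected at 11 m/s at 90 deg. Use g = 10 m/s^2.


Given: v0 = 11 m/s, theta = 90 deg, g = 10 m/s^2
sin(90) = 1
Using T = 2*v0*sin(theta) / g
T = 2*11*1 / 10
T = 22 / 10
T = 11/5 s

11/5 s


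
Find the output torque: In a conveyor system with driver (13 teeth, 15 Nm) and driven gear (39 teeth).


Given: N1 = 13, N2 = 39, T1 = 15 Nm
Using T2/T1 = N2/N1
T2 = T1 * N2 / N1
T2 = 15 * 39 / 13
T2 = 585 / 13
T2 = 45 Nm

45 Nm


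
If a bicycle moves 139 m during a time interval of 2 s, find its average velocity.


Given: distance d = 139 m, time t = 2 s
Using v = d / t
v = 139 / 2
v = 139/2 m/s

139/2 m/s


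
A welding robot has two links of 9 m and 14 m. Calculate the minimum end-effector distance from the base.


Given: L1 = 9 m, L2 = 14 m
For a 2-link planar arm, min reach = |L1 - L2| (second link folded back)
Min reach = |9 - 14|
Min reach = 5 m

5 m


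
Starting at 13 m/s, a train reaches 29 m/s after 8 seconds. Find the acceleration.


Given: initial velocity v0 = 13 m/s, final velocity v = 29 m/s, time t = 8 s
Using a = (v - v0) / t
a = (29 - 13) / 8
a = 16 / 8
a = 2 m/s^2

2 m/s^2


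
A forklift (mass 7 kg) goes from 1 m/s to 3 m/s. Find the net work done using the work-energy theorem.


Given: m = 7 kg, v0 = 1 m/s, v = 3 m/s
Using W = (1/2)*m*(v^2 - v0^2)
v^2 = 3^2 = 9
v0^2 = 1^2 = 1
v^2 - v0^2 = 9 - 1 = 8
W = (1/2)*7*8 = 28 J

28 J


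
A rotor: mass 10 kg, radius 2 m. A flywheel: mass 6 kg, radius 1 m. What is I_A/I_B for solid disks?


Given: M1=10 kg, R1=2 m, M2=6 kg, R2=1 m
For a disk: I = (1/2)*M*R^2, so I_A/I_B = (M1*R1^2)/(M2*R2^2)
M1*R1^2 = 10*4 = 40
M2*R2^2 = 6*1 = 6
I_A/I_B = 40/6 = 20/3

20/3


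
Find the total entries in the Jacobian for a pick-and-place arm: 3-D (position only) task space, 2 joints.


Given: task space dimension = 3, joints = 2
Jacobian is a 3 x 2 matrix
Total entries = rows * columns
Total = 3 * 2
Total = 6

6


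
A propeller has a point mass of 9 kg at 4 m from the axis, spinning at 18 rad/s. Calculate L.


Given: m = 9 kg, r = 4 m, omega = 18 rad/s
For a point mass: I = m*r^2
I = 9*4^2 = 9*16 = 144
L = I*omega = 144*18
L = 2592 kg*m^2/s

2592 kg*m^2/s


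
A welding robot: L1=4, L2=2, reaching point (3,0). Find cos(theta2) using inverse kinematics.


Given: L1 = 4, L2 = 2, target (x, y) = (3, 0)
Using cos(theta2) = (x^2 + y^2 - L1^2 - L2^2) / (2*L1*L2)
x^2 + y^2 = 3^2 + 0 = 9
L1^2 + L2^2 = 16 + 4 = 20
Numerator = 9 - 20 = -11
Denominator = 2*4*2 = 16
cos(theta2) = -11/16 = -11/16

-11/16


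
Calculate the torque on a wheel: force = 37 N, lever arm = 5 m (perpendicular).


Given: F = 37 N, r = 5 m, angle = 90 deg (perpendicular)
Using tau = F * r * sin(90)
sin(90) = 1
tau = 37 * 5 * 1
tau = 185 Nm

185 Nm


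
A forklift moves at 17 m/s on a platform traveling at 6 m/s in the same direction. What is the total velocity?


Given: object velocity = 17 m/s, platform velocity = 6 m/s (same direction)
Using classical velocity addition: v_total = v_object + v_platform
v_total = 17 + 6
v_total = 23 m/s

23 m/s


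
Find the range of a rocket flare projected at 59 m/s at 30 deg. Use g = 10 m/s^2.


Given: v0 = 59 m/s, theta = 30 deg, g = 10 m/s^2
sin(2*30) = sin(60) = sqrt(3)/2
Using R = v0^2 * sin(2*theta) / g
R = 59^2 * (sqrt(3)/2) / 10
R = 3481 * sqrt(3) / 20
R = 3481/20*sqrt(3) m

3481/20*sqrt(3) m


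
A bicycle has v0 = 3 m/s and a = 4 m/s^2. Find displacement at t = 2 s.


Given: v0 = 3 m/s, a = 4 m/s^2, t = 2 s
Using s = v0*t + (1/2)*a*t^2
s = 3*2 + (1/2)*4*2^2
s = 6 + (1/2)*16
s = 6 + 8
s = 14

14 m


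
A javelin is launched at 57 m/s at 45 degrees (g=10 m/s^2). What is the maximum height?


Given: v0 = 57 m/s, theta = 45 deg, g = 10 m/s^2
sin^2(45) = 1/2
Using H = v0^2 * sin^2(theta) / (2*g)
H = 57^2 * 1/2 / (2*10)
H = 3249 * 1/2 / 20
H = 3249/2 / 20
H = 3249/40 m

3249/40 m


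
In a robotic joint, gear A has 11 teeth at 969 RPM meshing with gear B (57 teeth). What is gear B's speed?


Given: N1 = 11 teeth, w1 = 969 RPM, N2 = 57 teeth
Using N1*w1 = N2*w2
w2 = N1*w1 / N2
w2 = 11*969 / 57
w2 = 10659 / 57
w2 = 187 RPM

187 RPM


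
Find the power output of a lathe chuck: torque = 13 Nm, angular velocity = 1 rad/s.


Given: tau = 13 Nm, omega = 1 rad/s
Using P = tau * omega
P = 13 * 1
P = 13 W

13 W


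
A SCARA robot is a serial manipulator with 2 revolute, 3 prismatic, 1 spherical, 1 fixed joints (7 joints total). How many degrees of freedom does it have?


Given: serial robot with 2 revolute, 3 prismatic, 1 spherical, 1 fixed joints
DOF contribution per joint type: revolute=1, prismatic=1, spherical=3, fixed=0
DOF = 2*1 + 3*1 + 1*3 + 1*0
DOF = 8

8


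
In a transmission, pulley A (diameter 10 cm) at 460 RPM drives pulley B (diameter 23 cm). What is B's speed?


Given: D1 = 10 cm, w1 = 460 RPM, D2 = 23 cm
Using D1*w1 = D2*w2
w2 = D1*w1 / D2
w2 = 10*460 / 23
w2 = 4600 / 23
w2 = 200 RPM

200 RPM


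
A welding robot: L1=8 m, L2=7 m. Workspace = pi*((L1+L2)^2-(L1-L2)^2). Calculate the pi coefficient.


Given: L1 = 8, L2 = 7
(L1+L2)^2 = (15)^2 = 225
(L1-L2)^2 = (1)^2 = 1
Difference = 225 - 1 = 224
This equals 4*L1*L2 = 4*8*7 = 224
Workspace area = 224*pi

224


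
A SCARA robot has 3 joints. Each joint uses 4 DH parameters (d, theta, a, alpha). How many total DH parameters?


Given: 3 joints, 4 DH parameters per joint (d, theta, a, alpha)
Total DH parameters = number_of_joints * 4
Total = 3 * 4
Total = 12

12


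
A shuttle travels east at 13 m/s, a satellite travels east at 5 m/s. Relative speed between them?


Given: v_A = 13 m/s east, v_B = 5 m/s east
Both move in the same direction; relative speed = |v_A - v_B|
|13 - 5| = |8|
= 8 m/s

8 m/s


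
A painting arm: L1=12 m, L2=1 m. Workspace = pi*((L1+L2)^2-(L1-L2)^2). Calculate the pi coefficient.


Given: L1 = 12, L2 = 1
(L1+L2)^2 = (13)^2 = 169
(L1-L2)^2 = (11)^2 = 121
Difference = 169 - 121 = 48
This equals 4*L1*L2 = 4*12*1 = 48
Workspace area = 48*pi

48


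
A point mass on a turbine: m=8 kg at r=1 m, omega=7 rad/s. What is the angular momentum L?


Given: m = 8 kg, r = 1 m, omega = 7 rad/s
For a point mass: I = m*r^2
I = 8*1^2 = 8*1 = 8
L = I*omega = 8*7
L = 56 kg*m^2/s

56 kg*m^2/s


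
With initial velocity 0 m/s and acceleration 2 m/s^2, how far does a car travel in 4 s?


Given: v0 = 0 m/s, a = 2 m/s^2, t = 4 s
Using s = v0*t + (1/2)*a*t^2
s = 0*4 + (1/2)*2*4^2
s = 0 + (1/2)*32
s = 0 + 16
s = 16

16 m


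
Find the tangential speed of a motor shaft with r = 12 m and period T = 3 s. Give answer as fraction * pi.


Given: radius r = 12 m, period T = 3 s
Using v = 2*pi*r / T
v = 2*pi*12 / 3
v = 24*pi / 3
v = 8*pi m/s

8*pi m/s


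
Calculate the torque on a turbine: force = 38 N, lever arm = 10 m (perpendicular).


Given: F = 38 N, r = 10 m, angle = 90 deg (perpendicular)
Using tau = F * r * sin(90)
sin(90) = 1
tau = 38 * 10 * 1
tau = 380 Nm

380 Nm


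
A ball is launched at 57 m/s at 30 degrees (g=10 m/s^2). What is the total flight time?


Given: v0 = 57 m/s, theta = 30 deg, g = 10 m/s^2
sin(30) = 1/2
Using T = 2*v0*sin(theta) / g
T = 2*57*1/2 / 10
T = 57 / 10
T = 57/10 s

57/10 s


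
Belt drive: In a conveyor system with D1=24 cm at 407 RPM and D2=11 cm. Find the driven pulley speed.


Given: D1 = 24 cm, w1 = 407 RPM, D2 = 11 cm
Using D1*w1 = D2*w2
w2 = D1*w1 / D2
w2 = 24*407 / 11
w2 = 9768 / 11
w2 = 888 RPM

888 RPM


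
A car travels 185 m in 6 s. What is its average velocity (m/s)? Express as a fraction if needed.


Given: distance d = 185 m, time t = 6 s
Using v = d / t
v = 185 / 6
v = 185/6 m/s

185/6 m/s


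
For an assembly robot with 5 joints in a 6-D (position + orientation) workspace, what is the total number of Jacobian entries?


Given: task space dimension = 6, joints = 5
Jacobian is a 6 x 5 matrix
Total entries = rows * columns
Total = 6 * 5
Total = 30

30


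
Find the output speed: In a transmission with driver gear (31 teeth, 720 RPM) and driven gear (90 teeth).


Given: N1 = 31 teeth, w1 = 720 RPM, N2 = 90 teeth
Using N1*w1 = N2*w2
w2 = N1*w1 / N2
w2 = 31*720 / 90
w2 = 22320 / 90
w2 = 248 RPM

248 RPM


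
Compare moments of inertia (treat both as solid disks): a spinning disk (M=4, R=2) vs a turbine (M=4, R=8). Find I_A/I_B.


Given: M1=4 kg, R1=2 m, M2=4 kg, R2=8 m
For a disk: I = (1/2)*M*R^2, so I_A/I_B = (M1*R1^2)/(M2*R2^2)
M1*R1^2 = 4*4 = 16
M2*R2^2 = 4*64 = 256
I_A/I_B = 16/256 = 1/16

1/16


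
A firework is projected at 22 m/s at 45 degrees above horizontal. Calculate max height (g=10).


Given: v0 = 22 m/s, theta = 45 deg, g = 10 m/s^2
sin^2(45) = 1/2
Using H = v0^2 * sin^2(theta) / (2*g)
H = 22^2 * 1/2 / (2*10)
H = 484 * 1/2 / 20
H = 242 / 20
H = 121/10 m

121/10 m


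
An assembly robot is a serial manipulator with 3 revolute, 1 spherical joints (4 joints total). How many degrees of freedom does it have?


Given: serial robot with 3 revolute, 1 spherical joints
DOF contribution per joint type: revolute=1, prismatic=1, spherical=3, fixed=0
DOF = 3*1 + 1*3
DOF = 6

6


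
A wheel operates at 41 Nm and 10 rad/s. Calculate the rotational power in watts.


Given: tau = 41 Nm, omega = 10 rad/s
Using P = tau * omega
P = 41 * 10
P = 410 W

410 W


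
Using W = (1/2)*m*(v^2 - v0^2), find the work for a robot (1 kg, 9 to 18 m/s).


Given: m = 1 kg, v0 = 9 m/s, v = 18 m/s
Using W = (1/2)*m*(v^2 - v0^2)
v^2 = 18^2 = 324
v0^2 = 9^2 = 81
v^2 - v0^2 = 324 - 81 = 243
W = (1/2)*1*243 = 243/2 J

243/2 J


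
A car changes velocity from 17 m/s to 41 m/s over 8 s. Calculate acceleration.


Given: initial velocity v0 = 17 m/s, final velocity v = 41 m/s, time t = 8 s
Using a = (v - v0) / t
a = (41 - 17) / 8
a = 24 / 8
a = 3 m/s^2

3 m/s^2


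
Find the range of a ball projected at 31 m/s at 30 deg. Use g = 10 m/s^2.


Given: v0 = 31 m/s, theta = 30 deg, g = 10 m/s^2
sin(2*30) = sin(60) = sqrt(3)/2
Using R = v0^2 * sin(2*theta) / g
R = 31^2 * (sqrt(3)/2) / 10
R = 961 * sqrt(3) / 20
R = 961/20*sqrt(3) m

961/20*sqrt(3) m


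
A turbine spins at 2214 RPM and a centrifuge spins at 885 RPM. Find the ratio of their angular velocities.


Given: RPM_A = 2214, RPM_B = 885
omega = 2*pi*RPM/60, so omega_A/omega_B = RPM_A / RPM_B
omega_A/omega_B = 2214 / 885
omega_A/omega_B = 738/295

738/295


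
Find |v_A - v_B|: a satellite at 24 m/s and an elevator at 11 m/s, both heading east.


Given: v_A = 24 m/s east, v_B = 11 m/s east
Both move in the same direction; relative speed = |v_A - v_B|
|24 - 11| = |13|
= 13 m/s

13 m/s


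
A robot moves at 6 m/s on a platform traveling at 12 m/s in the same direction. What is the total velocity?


Given: object velocity = 6 m/s, platform velocity = 12 m/s (same direction)
Using classical velocity addition: v_total = v_object + v_platform
v_total = 6 + 12
v_total = 18 m/s

18 m/s


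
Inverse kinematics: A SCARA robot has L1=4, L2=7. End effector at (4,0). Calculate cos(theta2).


Given: L1 = 4, L2 = 7, target (x, y) = (4, 0)
Using cos(theta2) = (x^2 + y^2 - L1^2 - L2^2) / (2*L1*L2)
x^2 + y^2 = 4^2 + 0 = 16
L1^2 + L2^2 = 16 + 49 = 65
Numerator = 16 - 65 = -49
Denominator = 2*4*7 = 56
cos(theta2) = -49/56 = -7/8

-7/8


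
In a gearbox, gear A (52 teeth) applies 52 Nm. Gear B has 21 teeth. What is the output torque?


Given: N1 = 52, N2 = 21, T1 = 52 Nm
Using T2/T1 = N2/N1
T2 = T1 * N2 / N1
T2 = 52 * 21 / 52
T2 = 1092 / 52
T2 = 21 Nm

21 Nm


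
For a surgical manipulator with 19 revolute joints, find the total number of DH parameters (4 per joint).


Given: 19 joints, 4 DH parameters per joint (d, theta, a, alpha)
Total DH parameters = number_of_joints * 4
Total = 19 * 4
Total = 76

76


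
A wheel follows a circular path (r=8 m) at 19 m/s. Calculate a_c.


Given: v = 19 m/s, r = 8 m
Using a_c = v^2 / r
a_c = 19^2 / 8
a_c = 361 / 8
a_c = 361/8 m/s^2

361/8 m/s^2


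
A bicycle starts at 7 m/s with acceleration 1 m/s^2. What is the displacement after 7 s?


Given: v0 = 7 m/s, a = 1 m/s^2, t = 7 s
Using s = v0*t + (1/2)*a*t^2
s = 7*7 + (1/2)*1*7^2
s = 49 + (1/2)*49
s = 49 + 49/2
s = 147/2

147/2 m


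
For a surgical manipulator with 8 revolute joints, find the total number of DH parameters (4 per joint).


Given: 8 joints, 4 DH parameters per joint (d, theta, a, alpha)
Total DH parameters = number_of_joints * 4
Total = 8 * 4
Total = 32

32


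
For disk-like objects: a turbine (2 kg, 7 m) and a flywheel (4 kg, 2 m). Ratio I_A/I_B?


Given: M1=2 kg, R1=7 m, M2=4 kg, R2=2 m
For a disk: I = (1/2)*M*R^2, so I_A/I_B = (M1*R1^2)/(M2*R2^2)
M1*R1^2 = 2*49 = 98
M2*R2^2 = 4*4 = 16
I_A/I_B = 98/16 = 49/8

49/8


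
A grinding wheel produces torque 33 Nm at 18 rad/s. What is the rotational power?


Given: tau = 33 Nm, omega = 18 rad/s
Using P = tau * omega
P = 33 * 18
P = 594 W

594 W


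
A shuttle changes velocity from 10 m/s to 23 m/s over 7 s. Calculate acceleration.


Given: initial velocity v0 = 10 m/s, final velocity v = 23 m/s, time t = 7 s
Using a = (v - v0) / t
a = (23 - 10) / 7
a = 13 / 7
a = 13/7 m/s^2

13/7 m/s^2


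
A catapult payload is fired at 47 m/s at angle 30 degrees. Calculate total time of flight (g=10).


Given: v0 = 47 m/s, theta = 30 deg, g = 10 m/s^2
sin(30) = 1/2
Using T = 2*v0*sin(theta) / g
T = 2*47*1/2 / 10
T = 47 / 10
T = 47/10 s

47/10 s


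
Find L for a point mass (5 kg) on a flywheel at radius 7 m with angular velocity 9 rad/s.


Given: m = 5 kg, r = 7 m, omega = 9 rad/s
For a point mass: I = m*r^2
I = 5*7^2 = 5*49 = 245
L = I*omega = 245*9
L = 2205 kg*m^2/s

2205 kg*m^2/s


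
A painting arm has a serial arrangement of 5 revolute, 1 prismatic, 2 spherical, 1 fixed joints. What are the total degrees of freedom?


Given: serial robot with 5 revolute, 1 prismatic, 2 spherical, 1 fixed joints
DOF contribution per joint type: revolute=1, prismatic=1, spherical=3, fixed=0
DOF = 5*1 + 1*1 + 2*3 + 1*0
DOF = 12

12
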